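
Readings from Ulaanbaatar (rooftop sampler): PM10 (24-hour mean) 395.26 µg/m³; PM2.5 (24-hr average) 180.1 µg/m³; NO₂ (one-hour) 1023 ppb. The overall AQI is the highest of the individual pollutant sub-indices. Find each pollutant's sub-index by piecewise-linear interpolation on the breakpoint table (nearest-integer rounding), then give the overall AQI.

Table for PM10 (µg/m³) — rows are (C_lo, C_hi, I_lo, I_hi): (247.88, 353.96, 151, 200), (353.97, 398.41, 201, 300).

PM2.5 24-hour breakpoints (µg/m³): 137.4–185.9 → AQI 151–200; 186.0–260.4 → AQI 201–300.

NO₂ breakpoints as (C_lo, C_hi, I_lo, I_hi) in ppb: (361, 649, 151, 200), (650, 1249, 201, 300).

PM10: 395.26 lies in 353.97–398.41, so I_lo=201, I_hi=300, C_lo=353.97, C_hi=398.41.
(300−201)/(398.41−353.97) × (395.26−353.97) + 201 = 99/44.44 × 41.29 + 201 ≈ 292.98 → 293.
PM2.5: row 137.4–185.9 (AQI 151–200). (200−151)·(180.1−137.4)/(185.9−137.4) + 151 = 49·42.7/48.5 + 151 ≈ 194.14 → 194.
NO₂ 1023: bracket 650–1249 → index 201–300; slope 99/599, offset 373.
AQI = 201 + 99/599·373 ≈ 262.65 ⇒ 263.
Sub-indices: PM10→293, PM2.5→194, NO₂→263. Overall AQI = max = 293; dominant pollutant is PM10.

293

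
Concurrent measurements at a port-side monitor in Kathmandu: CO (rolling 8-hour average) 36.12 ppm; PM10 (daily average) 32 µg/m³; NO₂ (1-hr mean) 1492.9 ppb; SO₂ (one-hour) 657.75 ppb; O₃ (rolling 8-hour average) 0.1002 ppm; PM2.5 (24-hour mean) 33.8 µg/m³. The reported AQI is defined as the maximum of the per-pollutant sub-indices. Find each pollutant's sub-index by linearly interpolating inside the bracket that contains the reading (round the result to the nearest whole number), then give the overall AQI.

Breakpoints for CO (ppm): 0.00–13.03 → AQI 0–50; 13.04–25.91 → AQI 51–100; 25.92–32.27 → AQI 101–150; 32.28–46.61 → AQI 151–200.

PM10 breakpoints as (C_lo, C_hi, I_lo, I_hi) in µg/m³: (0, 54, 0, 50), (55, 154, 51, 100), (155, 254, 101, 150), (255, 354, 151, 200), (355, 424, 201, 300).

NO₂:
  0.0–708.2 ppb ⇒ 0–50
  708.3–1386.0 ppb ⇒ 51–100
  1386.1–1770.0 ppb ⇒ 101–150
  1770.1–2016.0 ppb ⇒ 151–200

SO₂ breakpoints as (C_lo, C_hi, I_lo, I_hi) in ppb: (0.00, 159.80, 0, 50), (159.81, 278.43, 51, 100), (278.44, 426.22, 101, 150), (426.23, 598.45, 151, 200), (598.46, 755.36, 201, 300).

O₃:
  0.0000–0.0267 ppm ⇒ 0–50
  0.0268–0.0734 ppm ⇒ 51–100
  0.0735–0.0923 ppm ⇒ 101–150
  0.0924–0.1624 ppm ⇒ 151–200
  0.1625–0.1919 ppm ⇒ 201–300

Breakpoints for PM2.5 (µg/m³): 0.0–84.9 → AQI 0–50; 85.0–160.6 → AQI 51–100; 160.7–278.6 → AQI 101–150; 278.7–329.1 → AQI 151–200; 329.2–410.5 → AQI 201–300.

238

CO: 36.12 ∈ [32.28, 46.61] ↔ index [151, 200].
151 + (36.12−32.28)·(200−151)/(46.61−32.28) = 151 + 3.84·49/14.33 ≈ 164.13, so AQI = 164.
PM10: 32 lies in 0–54, so I_lo=0, I_hi=50, C_lo=0, C_hi=54.
(50−0)/(54−0) × (32−0) + 0 = 50/54 × 32 + 0 ≈ 29.63 → 30.
NO₂: 1492.9 lies in 1386.1–1770.0, so I_lo=101, I_hi=150, C_lo=1386.1, C_hi=1770.0.
(150−101)/(1770.0−1386.1) × (1492.9−1386.1) + 101 = 49/383.9 × 106.8 + 101 ≈ 114.63 → 115.
SO₂ 657.75: bracket 598.46–755.36 → index 201–300; slope 99/156.90, offset 59.29.
AQI = 201 + 99/156.90·59.29 ≈ 238.41 ⇒ 238.
O₃: 0.1002 lies in 0.0924–0.1624, so I_lo=151, I_hi=200, C_lo=0.0924, C_hi=0.1624.
(200−151)/(0.1624−0.0924) × (0.1002−0.0924) + 151 = 49/0.0700 × 0.0078 + 151 ≈ 156.46 → 156.
PM2.5: row 0.0–84.9 (AQI 0–50). (50−0)·(33.8−0.0)/(84.9−0.0) + 0 = 50·33.8/84.9 + 0 ≈ 19.91 → 20.
Sub-indices: CO→164, PM10→30, NO₂→115, SO₂→238, O₃→156, PM2.5→20. Overall AQI = max = 238; dominant pollutant is SO₂.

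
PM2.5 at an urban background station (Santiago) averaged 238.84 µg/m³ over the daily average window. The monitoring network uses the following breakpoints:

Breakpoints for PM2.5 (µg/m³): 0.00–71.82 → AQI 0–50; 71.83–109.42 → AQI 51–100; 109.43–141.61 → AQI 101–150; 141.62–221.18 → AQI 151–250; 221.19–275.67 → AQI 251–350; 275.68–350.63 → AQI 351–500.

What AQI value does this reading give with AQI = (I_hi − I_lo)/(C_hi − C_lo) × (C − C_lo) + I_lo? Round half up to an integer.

283

PM2.5 238.84: bracket 221.19–275.67 → index 251–350; slope 99/54.48, offset 17.65.
AQI = 251 + 99/54.48·17.65 ≈ 283.07 ⇒ 283.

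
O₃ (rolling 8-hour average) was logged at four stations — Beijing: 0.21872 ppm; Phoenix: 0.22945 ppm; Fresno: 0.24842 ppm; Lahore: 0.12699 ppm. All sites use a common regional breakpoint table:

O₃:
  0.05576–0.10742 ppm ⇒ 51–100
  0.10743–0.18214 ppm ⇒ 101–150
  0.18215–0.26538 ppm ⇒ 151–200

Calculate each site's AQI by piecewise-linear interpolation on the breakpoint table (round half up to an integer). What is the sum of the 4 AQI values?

Beijing: 0.21872 ∈ [0.18215, 0.26538] ↔ index [151, 200].
151 + (0.21872−0.18215)·(200−151)/(0.26538−0.18215) = 151 + 0.03657·49/0.08323 ≈ 172.53, so AQI = 173.
Phoenix: row 0.18215–0.26538 (AQI 151–200). (200−151)·(0.22945−0.18215)/(0.26538−0.18215) + 151 = 49·0.04730/0.08323 + 151 ≈ 178.85 → 179.
Fresno: 0.24842 lies in 0.18215–0.26538, so I_lo=151, I_hi=200, C_lo=0.18215, C_hi=0.26538.
(200−151)/(0.26538−0.18215) × (0.24842−0.18215) + 151 = 49/0.08323 × 0.06627 + 151 ≈ 190.02 → 190.
Lahore 0.12699: bracket 0.10743–0.18214 → index 101–150; slope 49/0.07471, offset 0.01956.
AQI = 101 + 49/0.07471·0.01956 ≈ 113.83 ⇒ 114.
AQIs: Beijing=173, Phoenix=179, Fresno=190, Lahore=114. Sum = 173 + 179 + 190 + 114 = 656.

656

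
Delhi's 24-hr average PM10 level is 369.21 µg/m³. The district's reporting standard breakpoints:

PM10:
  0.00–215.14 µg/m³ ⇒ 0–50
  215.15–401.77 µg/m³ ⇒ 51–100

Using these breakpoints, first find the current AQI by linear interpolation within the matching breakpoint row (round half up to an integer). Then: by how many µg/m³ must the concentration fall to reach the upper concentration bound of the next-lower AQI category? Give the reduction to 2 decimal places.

154.07

PM10: 369.21 lies in 215.15–401.77, so I_lo=51, I_hi=100, C_lo=215.15, C_hi=401.77.
(100−51)/(401.77−215.15) × (369.21−215.15) + 51 = 49/186.62 × 154.06 + 51 ≈ 91.45 → 91.
Current AQI 91 is in the Moderate range (51–100). The next-lower category tops out at AQI 50, whose upper concentration bound is 215.14 µg/m³.
Reduction needed = 369.21 − 215.14 = 154.07 µg/m³.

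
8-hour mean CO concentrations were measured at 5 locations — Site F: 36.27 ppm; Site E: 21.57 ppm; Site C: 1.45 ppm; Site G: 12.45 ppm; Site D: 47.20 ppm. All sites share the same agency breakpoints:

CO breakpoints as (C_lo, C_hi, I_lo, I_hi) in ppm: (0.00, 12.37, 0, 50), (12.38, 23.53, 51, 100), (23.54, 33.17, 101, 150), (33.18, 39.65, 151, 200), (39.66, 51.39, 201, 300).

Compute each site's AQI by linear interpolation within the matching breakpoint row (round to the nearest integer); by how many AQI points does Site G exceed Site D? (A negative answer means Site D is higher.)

-214

Site F 36.27: bracket 33.18–39.65 → index 151–200; slope 49/6.47, offset 3.09.
AQI = 151 + 49/6.47·3.09 ≈ 174.40 ⇒ 174.
Site E 21.57: bracket 12.38–23.53 → index 51–100; slope 49/11.15, offset 9.19.
AQI = 51 + 49/11.15·9.19 ≈ 91.39 ⇒ 91.
Site C: 1.45 ∈ [0.00, 12.37] ↔ index [0, 50].
0 + (1.45−0.00)·(50−0)/(12.37−0.00) = 0 + 1.45·50/12.37 ≈ 5.86, so AQI = 6.
Site G 12.45: bracket 12.38–23.53 → index 51–100; slope 49/11.15, offset 0.07.
AQI = 51 + 49/11.15·0.07 ≈ 51.31 ⇒ 51.
Site D: row 39.66–51.39 (AQI 201–300). (300−201)·(47.20−39.66)/(51.39−39.66) + 201 = 99·7.54/11.73 + 201 ≈ 264.64 → 265.
AQIs: Site F=174, Site E=91, Site C=6, Site G=51, Site D=265. Site G (51) − Site D (265) = -214.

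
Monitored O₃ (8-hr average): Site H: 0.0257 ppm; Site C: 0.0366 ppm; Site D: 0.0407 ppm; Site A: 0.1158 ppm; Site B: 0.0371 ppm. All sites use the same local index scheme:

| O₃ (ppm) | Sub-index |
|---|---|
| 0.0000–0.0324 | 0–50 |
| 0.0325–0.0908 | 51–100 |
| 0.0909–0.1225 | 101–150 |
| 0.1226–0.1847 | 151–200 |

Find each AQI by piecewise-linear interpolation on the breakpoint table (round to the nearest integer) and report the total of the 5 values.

347

Site H: 0.0257 lies in 0.0000–0.0324, so I_lo=0, I_hi=50, C_lo=0.0000, C_hi=0.0324.
(50−0)/(0.0324−0.0000) × (0.0257−0.0000) + 0 = 50/0.0324 × 0.0257 + 0 ≈ 39.66 → 40.
Site C: 0.0366 lies in 0.0325–0.0908, so I_lo=51, I_hi=100, C_lo=0.0325, C_hi=0.0908.
(100−51)/(0.0908−0.0325) × (0.0366−0.0325) + 51 = 49/0.0583 × 0.0041 + 51 ≈ 54.45 → 54.
Site D 0.0407: bracket 0.0325–0.0908 → index 51–100; slope 49/0.0583, offset 0.0082.
AQI = 51 + 49/0.0583·0.0082 ≈ 57.89 ⇒ 58.
Site A: 0.1158 ∈ [0.0909, 0.1225] ↔ index [101, 150].
101 + (0.1158−0.0909)·(150−101)/(0.1225−0.0909) = 101 + 0.0249·49/0.0316 ≈ 139.61, so AQI = 140.
Site B: row 0.0325–0.0908 (AQI 51–100). (100−51)·(0.0371−0.0325)/(0.0908−0.0325) + 51 = 49·0.0046/0.0583 + 51 ≈ 54.87 → 55.
AQIs: Site H=40, Site C=54, Site D=58, Site A=140, Site B=55. Sum = 40 + 54 + 58 + 140 + 55 = 347.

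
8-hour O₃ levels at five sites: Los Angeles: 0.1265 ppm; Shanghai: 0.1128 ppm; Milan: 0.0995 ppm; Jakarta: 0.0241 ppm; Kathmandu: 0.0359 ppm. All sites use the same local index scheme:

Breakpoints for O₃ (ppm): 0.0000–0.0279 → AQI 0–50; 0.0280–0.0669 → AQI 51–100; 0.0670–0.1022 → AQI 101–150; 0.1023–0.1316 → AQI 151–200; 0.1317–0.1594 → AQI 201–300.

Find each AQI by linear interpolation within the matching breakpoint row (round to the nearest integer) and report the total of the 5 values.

Los Angeles: row 0.1023–0.1316 (AQI 151–200). (200−151)·(0.1265−0.1023)/(0.1316−0.1023) + 151 = 49·0.0242/0.0293 + 151 ≈ 191.47 → 191.
Shanghai: row 0.1023–0.1316 (AQI 151–200). (200−151)·(0.1128−0.1023)/(0.1316−0.1023) + 151 = 49·0.0105/0.0293 + 151 ≈ 168.56 → 169.
Milan: row 0.0670–0.1022 (AQI 101–150). (150−101)·(0.0995−0.0670)/(0.1022−0.0670) + 101 = 49·0.0325/0.0352 + 101 ≈ 146.24 → 146.
Jakarta: 0.0241 lies in 0.0000–0.0279, so I_lo=0, I_hi=50, C_lo=0.0000, C_hi=0.0279.
(50−0)/(0.0279−0.0000) × (0.0241−0.0000) + 0 = 50/0.0279 × 0.0241 + 0 ≈ 43.19 → 43.
Kathmandu: 0.0359 lies in 0.0280–0.0669, so I_lo=51, I_hi=100, C_lo=0.0280, C_hi=0.0669.
(100−51)/(0.0669−0.0280) × (0.0359−0.0280) + 51 = 49/0.0389 × 0.0079 + 51 ≈ 60.95 → 61.
AQIs: Los Angeles=191, Shanghai=169, Milan=146, Jakarta=43, Kathmandu=61. Sum = 191 + 169 + 146 + 43 + 61 = 610.

610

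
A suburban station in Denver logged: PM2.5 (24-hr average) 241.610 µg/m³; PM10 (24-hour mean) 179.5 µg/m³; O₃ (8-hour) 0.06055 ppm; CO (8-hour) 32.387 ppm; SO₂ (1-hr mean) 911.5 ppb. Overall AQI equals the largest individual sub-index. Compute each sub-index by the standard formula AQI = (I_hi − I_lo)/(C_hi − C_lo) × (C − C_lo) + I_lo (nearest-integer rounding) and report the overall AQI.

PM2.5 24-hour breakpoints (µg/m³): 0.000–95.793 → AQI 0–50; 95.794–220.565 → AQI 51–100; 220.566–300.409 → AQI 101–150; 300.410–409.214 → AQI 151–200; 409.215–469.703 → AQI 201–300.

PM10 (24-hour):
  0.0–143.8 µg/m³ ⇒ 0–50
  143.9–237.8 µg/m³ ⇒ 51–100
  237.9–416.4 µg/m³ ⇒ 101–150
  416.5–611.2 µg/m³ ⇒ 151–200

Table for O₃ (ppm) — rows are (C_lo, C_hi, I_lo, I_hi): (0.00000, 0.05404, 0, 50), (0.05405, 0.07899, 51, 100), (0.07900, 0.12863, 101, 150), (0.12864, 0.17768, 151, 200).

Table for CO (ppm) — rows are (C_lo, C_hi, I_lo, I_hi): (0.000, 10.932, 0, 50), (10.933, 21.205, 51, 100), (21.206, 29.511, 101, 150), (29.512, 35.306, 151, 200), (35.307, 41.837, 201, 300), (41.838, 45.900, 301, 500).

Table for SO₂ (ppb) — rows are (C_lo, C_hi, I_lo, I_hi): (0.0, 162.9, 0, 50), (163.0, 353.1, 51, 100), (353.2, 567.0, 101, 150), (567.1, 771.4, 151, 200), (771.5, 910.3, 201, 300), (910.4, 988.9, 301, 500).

PM2.5: 241.610 ∈ [220.566, 300.409] ↔ index [101, 150].
101 + (241.610−220.566)·(150−101)/(300.409−220.566) = 101 + 21.044·49/79.843 ≈ 113.91, so AQI = 114.
PM10 179.5: bracket 143.9–237.8 → index 51–100; slope 49/93.9, offset 35.6.
AQI = 51 + 49/93.9·35.6 ≈ 69.58 ⇒ 70.
O₃: 0.06055 ∈ [0.05405, 0.07899] ↔ index [51, 100].
51 + (0.06055−0.05405)·(100−51)/(0.07899−0.05405) = 51 + 0.00650·49/0.02494 ≈ 63.77, so AQI = 64.
CO 32.387: bracket 29.512–35.306 → index 151–200; slope 49/5.794, offset 2.875.
AQI = 151 + 49/5.794·2.875 ≈ 175.31 ⇒ 175.
SO₂: 911.5 lies in 910.4–988.9, so I_lo=301, I_hi=500, C_lo=910.4, C_hi=988.9.
(500−301)/(988.9−910.4) × (911.5−910.4) + 301 = 199/78.5 × 1.1 + 301 ≈ 303.79 → 304.
Sub-indices: PM2.5→114, PM10→70, O₃→64, CO→175, SO₂→304. Overall AQI = max = 304; dominant pollutant is SO₂.
AQI 304: Hazardous.

304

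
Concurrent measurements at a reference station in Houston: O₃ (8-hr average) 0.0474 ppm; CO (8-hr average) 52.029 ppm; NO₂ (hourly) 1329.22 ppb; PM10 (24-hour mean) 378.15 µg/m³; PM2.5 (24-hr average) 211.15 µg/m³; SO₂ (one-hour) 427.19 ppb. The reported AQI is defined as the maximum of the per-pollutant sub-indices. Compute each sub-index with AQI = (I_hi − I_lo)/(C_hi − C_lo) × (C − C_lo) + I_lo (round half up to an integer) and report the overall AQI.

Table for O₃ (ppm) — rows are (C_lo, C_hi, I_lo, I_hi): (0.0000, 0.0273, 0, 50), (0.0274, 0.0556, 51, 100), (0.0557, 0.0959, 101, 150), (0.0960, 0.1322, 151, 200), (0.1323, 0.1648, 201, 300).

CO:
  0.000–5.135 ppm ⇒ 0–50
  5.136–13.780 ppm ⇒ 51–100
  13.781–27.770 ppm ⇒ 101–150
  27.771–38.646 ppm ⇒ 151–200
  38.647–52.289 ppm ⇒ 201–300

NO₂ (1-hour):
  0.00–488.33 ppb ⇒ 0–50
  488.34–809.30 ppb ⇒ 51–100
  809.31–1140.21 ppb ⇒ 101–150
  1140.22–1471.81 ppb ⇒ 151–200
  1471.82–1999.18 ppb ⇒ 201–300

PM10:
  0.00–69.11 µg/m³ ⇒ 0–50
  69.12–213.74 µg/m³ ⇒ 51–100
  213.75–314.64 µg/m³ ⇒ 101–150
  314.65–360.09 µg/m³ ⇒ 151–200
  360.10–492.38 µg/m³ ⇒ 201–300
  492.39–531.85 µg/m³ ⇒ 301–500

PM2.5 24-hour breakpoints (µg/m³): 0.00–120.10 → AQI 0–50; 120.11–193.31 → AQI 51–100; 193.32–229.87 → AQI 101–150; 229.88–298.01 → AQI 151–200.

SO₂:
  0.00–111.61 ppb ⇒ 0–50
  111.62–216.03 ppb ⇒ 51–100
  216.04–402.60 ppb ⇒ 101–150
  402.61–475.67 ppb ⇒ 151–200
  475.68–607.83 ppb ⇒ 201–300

298

O₃: row 0.0274–0.0556 (AQI 51–100). (100−51)·(0.0474−0.0274)/(0.0556−0.0274) + 51 = 49·0.0200/0.0282 + 51 ≈ 85.75 → 86.
CO: row 38.647–52.289 (AQI 201–300). (300−201)·(52.029−38.647)/(52.289−38.647) + 201 = 99·13.382/13.642 + 201 ≈ 298.11 → 298.
NO₂: row 1140.22–1471.81 (AQI 151–200). (200−151)·(1329.22−1140.22)/(1471.81−1140.22) + 151 = 49·189.00/331.59 + 151 ≈ 178.93 → 179.
PM10: row 360.10–492.38 (AQI 201–300). (300−201)·(378.15−360.10)/(492.38−360.10) + 201 = 99·18.05/132.28 + 201 ≈ 214.51 → 215.
PM2.5: 211.15 lies in 193.32–229.87, so I_lo=101, I_hi=150, C_lo=193.32, C_hi=229.87.
(150−101)/(229.87−193.32) × (211.15−193.32) + 101 = 49/36.55 × 17.83 + 101 ≈ 124.90 → 125.
SO₂ 427.19: bracket 402.61–475.67 → index 151–200; slope 49/73.06, offset 24.58.
AQI = 151 + 49/73.06·24.58 ≈ 167.49 ⇒ 167.
Sub-indices: O₃→86, CO→298, NO₂→179, PM10→215, PM2.5→125, SO₂→167. Overall AQI = max = 298; dominant pollutant is CO.
AQI 298: Very Unhealthy.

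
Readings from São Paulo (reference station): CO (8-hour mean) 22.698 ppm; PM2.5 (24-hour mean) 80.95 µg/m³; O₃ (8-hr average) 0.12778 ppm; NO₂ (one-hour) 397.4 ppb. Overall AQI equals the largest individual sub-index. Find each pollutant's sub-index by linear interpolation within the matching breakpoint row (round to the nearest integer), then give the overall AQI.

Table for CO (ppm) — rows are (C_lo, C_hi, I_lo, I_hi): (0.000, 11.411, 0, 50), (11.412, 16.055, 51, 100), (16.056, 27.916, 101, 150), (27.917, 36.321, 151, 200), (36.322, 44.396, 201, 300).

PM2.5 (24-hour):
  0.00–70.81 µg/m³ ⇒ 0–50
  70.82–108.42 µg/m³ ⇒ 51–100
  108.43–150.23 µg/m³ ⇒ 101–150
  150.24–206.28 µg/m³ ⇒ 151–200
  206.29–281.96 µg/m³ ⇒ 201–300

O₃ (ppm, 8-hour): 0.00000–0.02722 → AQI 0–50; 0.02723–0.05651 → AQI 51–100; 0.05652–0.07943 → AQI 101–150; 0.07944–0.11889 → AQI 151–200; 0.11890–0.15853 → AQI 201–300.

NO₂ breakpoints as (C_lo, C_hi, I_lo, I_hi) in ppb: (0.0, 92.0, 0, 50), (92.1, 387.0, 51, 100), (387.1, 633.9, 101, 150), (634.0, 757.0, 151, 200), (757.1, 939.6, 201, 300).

CO: row 16.056–27.916 (AQI 101–150). (150−101)·(22.698−16.056)/(27.916−16.056) + 101 = 49·6.642/11.860 + 101 ≈ 128.44 → 128.
PM2.5 80.95: bracket 70.82–108.42 → index 51–100; slope 49/37.60, offset 10.13.
AQI = 51 + 49/37.60·10.13 ≈ 64.20 ⇒ 64.
O₃: row 0.11890–0.15853 (AQI 201–300). (300−201)·(0.12778−0.11890)/(0.15853−0.11890) + 201 = 99·0.00888/0.03963 + 201 ≈ 223.18 → 223.
NO₂: row 387.1–633.9 (AQI 101–150). (150−101)·(397.4−387.1)/(633.9−387.1) + 101 = 49·10.3/246.8 + 101 ≈ 103.04 → 103.
Sub-indices: CO→128, PM2.5→64, O₃→223, NO₂→103. Overall AQI = max = 223; dominant pollutant is O₃.
AQI 223: Very Unhealthy.

223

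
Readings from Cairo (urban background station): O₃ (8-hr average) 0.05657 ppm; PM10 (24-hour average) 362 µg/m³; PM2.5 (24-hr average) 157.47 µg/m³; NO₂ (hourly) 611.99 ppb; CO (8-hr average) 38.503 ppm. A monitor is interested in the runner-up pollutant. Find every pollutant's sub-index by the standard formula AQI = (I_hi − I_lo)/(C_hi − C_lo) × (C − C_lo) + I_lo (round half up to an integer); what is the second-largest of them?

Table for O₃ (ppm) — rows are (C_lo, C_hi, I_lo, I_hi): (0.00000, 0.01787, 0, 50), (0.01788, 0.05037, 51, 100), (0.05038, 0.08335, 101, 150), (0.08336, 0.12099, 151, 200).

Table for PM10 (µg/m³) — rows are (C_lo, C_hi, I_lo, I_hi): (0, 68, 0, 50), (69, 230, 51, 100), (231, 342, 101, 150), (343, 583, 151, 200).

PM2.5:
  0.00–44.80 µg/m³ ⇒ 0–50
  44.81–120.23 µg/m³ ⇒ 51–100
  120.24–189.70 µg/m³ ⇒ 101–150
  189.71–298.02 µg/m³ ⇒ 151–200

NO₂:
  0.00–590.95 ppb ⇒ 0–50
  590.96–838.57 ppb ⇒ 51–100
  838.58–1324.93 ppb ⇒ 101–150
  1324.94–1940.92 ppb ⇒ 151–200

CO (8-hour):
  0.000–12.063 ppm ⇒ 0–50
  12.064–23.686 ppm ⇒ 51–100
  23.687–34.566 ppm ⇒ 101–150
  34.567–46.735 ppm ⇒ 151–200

O₃: 0.05657 lies in 0.05038–0.08335, so I_lo=101, I_hi=150, C_lo=0.05038, C_hi=0.08335.
(150−101)/(0.08335−0.05038) × (0.05657−0.05038) + 101 = 49/0.03297 × 0.00619 + 101 ≈ 110.20 → 110.
PM10: 362 lies in 343–583, so I_lo=151, I_hi=200, C_lo=343, C_hi=583.
(200−151)/(583−343) × (362−343) + 151 = 49/240 × 19 + 151 ≈ 154.88 → 155.
PM2.5 157.47: bracket 120.24–189.70 → index 101–150; slope 49/69.46, offset 37.23.
AQI = 101 + 49/69.46·37.23 ≈ 127.26 ⇒ 127.
NO₂: row 590.96–838.57 (AQI 51–100). (100−51)·(611.99−590.96)/(838.57−590.96) + 51 = 49·21.03/247.61 + 51 ≈ 55.16 → 55.
CO: 38.503 lies in 34.567–46.735, so I_lo=151, I_hi=200, C_lo=34.567, C_hi=46.735.
(200−151)/(46.735−34.567) × (38.503−34.567) + 151 = 49/12.168 × 3.936 + 151 ≈ 166.85 → 167.
Sub-indices: O₃→110, PM10→155, PM2.5→127, NO₂→55, CO→167. Ranked high→low: 167, 155, 127, 110, 55. Second-highest sub-index = 155.

155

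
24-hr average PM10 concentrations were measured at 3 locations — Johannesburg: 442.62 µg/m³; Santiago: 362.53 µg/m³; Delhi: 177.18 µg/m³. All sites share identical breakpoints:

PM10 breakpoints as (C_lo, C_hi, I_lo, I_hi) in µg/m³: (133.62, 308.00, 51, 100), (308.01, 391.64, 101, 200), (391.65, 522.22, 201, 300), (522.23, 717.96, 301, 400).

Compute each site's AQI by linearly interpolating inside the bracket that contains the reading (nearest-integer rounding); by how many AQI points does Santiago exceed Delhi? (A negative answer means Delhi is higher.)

Johannesburg: row 391.65–522.22 (AQI 201–300). (300−201)·(442.62−391.65)/(522.22−391.65) + 201 = 99·50.97/130.57 + 201 ≈ 239.65 → 240.
Santiago: 362.53 ∈ [308.01, 391.64] ↔ index [101, 200].
101 + (362.53−308.01)·(200−101)/(391.64−308.01) = 101 + 54.52·99/83.63 ≈ 165.54, so AQI = 166.
Delhi: 177.18 lies in 133.62–308.00, so I_lo=51, I_hi=100, C_lo=133.62, C_hi=308.00.
(100−51)/(308.00−133.62) × (177.18−133.62) + 51 = 49/174.38 × 43.56 + 51 ≈ 63.24 → 63.
AQIs: Johannesburg=240, Santiago=166, Delhi=63. Santiago (166) − Delhi (63) = 103.

103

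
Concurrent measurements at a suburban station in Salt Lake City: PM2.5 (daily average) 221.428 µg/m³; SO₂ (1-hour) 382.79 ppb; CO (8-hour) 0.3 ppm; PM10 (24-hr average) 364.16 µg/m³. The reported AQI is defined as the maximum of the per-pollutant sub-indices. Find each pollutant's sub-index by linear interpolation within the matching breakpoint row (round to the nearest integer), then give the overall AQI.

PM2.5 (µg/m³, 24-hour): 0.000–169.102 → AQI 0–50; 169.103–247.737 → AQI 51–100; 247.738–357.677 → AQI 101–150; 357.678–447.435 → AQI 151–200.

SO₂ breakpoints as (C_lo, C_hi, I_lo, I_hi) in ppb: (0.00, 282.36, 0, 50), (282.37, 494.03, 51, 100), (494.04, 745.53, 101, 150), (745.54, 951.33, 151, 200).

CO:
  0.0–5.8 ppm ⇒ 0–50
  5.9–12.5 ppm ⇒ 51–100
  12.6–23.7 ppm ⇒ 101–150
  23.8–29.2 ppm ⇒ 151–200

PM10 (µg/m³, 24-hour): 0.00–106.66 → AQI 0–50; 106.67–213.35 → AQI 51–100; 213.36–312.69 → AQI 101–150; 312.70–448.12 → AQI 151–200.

170

PM2.5: 221.428 ∈ [169.103, 247.737] ↔ index [51, 100].
51 + (221.428−169.103)·(100−51)/(247.737−169.103) = 51 + 52.325·49/78.634 ≈ 83.61, so AQI = 84.
SO₂: 382.79 ∈ [282.37, 494.03] ↔ index [51, 100].
51 + (382.79−282.37)·(100−51)/(494.03−282.37) = 51 + 100.42·49/211.66 ≈ 74.25, so AQI = 74.
CO: 0.3 ∈ [0.0, 5.8] ↔ index [0, 50].
0 + (0.3−0.0)·(50−0)/(5.8−0.0) = 0 + 0.3·50/5.8 ≈ 2.59, so AQI = 3.
PM10: row 312.70–448.12 (AQI 151–200). (200−151)·(364.16−312.70)/(448.12−312.70) + 151 = 49·51.46/135.42 + 151 ≈ 169.62 → 170.
Sub-indices: PM2.5→84, SO₂→74, CO→3, PM10→170. Overall AQI = max = 170; dominant pollutant is PM10.
AQI 170: Unhealthy.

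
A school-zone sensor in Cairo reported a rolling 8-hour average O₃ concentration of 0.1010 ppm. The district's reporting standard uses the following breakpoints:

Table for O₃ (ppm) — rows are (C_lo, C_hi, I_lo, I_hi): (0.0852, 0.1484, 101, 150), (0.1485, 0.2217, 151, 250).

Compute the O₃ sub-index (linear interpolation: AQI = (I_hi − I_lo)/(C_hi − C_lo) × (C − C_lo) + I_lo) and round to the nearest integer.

O₃: 0.1010 lies in 0.0852–0.1484, so I_lo=101, I_hi=150, C_lo=0.0852, C_hi=0.1484.
(150−101)/(0.1484−0.0852) × (0.1010−0.0852) + 101 = 49/0.0632 × 0.0158 + 101 ≈ 113.25 → 113.

113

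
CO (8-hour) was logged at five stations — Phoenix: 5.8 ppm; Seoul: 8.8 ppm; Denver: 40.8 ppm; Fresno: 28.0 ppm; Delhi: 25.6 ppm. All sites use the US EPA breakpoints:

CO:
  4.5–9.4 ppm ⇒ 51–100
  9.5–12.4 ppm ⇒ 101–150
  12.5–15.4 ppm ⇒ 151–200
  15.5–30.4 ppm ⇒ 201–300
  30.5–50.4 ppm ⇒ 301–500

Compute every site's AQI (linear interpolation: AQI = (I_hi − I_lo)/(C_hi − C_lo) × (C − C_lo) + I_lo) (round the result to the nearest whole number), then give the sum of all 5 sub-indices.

1114

Phoenix: row 4.5–9.4 (AQI 51–100). (100−51)·(5.8−4.5)/(9.4−4.5) + 51 = 49·1.3/4.9 + 51 ≈ 64.00 → 64.
Seoul 8.8: bracket 4.5–9.4 → index 51–100; slope 49/4.9, offset 4.3.
AQI = 51 + 49/4.9·4.3 ≈ 94.00 ⇒ 94.
Denver: 40.8 ∈ [30.5, 50.4] ↔ index [301, 500].
301 + (40.8−30.5)·(500−301)/(50.4−30.5) = 301 + 10.3·199/19.9 ≈ 404.00, so AQI = 404.
Fresno: 28.0 lies in 15.5–30.4, so I_lo=201, I_hi=300, C_lo=15.5, C_hi=30.4.
(300−201)/(30.4−15.5) × (28.0−15.5) + 201 = 99/14.9 × 12.5 + 201 ≈ 284.05 → 284.
Delhi: 25.6 lies in 15.5–30.4, so I_lo=201, I_hi=300, C_lo=15.5, C_hi=30.4.
(300−201)/(30.4−15.5) × (25.6−15.5) + 201 = 99/14.9 × 10.1 + 201 ≈ 268.11 → 268.
AQIs: Phoenix=64, Seoul=94, Denver=404, Fresno=284, Delhi=268. Sum = 64 + 94 + 404 + 284 + 268 = 1114.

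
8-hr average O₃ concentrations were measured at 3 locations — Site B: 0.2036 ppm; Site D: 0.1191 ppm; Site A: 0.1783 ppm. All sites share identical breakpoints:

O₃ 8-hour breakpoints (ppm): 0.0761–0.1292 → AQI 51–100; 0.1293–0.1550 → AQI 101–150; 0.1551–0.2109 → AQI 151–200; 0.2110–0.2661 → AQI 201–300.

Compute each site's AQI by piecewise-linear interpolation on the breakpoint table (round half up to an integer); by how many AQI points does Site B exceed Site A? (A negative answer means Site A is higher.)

Site B: 0.2036 ∈ [0.1551, 0.2109] ↔ index [151, 200].
151 + (0.2036−0.1551)·(200−151)/(0.2109−0.1551) = 151 + 0.0485·49/0.0558 ≈ 193.59, so AQI = 194.
Site D: 0.1191 lies in 0.0761–0.1292, so I_lo=51, I_hi=100, C_lo=0.0761, C_hi=0.1292.
(100−51)/(0.1292−0.0761) × (0.1191−0.0761) + 51 = 49/0.0531 × 0.0430 + 51 ≈ 90.68 → 91.
Site A: row 0.1551–0.2109 (AQI 151–200). (200−151)·(0.1783−0.1551)/(0.2109−0.1551) + 151 = 49·0.0232/0.0558 + 151 ≈ 171.37 → 171.
AQIs: Site B=194, Site D=91, Site A=171. Site B (194) − Site A (171) = 23.

23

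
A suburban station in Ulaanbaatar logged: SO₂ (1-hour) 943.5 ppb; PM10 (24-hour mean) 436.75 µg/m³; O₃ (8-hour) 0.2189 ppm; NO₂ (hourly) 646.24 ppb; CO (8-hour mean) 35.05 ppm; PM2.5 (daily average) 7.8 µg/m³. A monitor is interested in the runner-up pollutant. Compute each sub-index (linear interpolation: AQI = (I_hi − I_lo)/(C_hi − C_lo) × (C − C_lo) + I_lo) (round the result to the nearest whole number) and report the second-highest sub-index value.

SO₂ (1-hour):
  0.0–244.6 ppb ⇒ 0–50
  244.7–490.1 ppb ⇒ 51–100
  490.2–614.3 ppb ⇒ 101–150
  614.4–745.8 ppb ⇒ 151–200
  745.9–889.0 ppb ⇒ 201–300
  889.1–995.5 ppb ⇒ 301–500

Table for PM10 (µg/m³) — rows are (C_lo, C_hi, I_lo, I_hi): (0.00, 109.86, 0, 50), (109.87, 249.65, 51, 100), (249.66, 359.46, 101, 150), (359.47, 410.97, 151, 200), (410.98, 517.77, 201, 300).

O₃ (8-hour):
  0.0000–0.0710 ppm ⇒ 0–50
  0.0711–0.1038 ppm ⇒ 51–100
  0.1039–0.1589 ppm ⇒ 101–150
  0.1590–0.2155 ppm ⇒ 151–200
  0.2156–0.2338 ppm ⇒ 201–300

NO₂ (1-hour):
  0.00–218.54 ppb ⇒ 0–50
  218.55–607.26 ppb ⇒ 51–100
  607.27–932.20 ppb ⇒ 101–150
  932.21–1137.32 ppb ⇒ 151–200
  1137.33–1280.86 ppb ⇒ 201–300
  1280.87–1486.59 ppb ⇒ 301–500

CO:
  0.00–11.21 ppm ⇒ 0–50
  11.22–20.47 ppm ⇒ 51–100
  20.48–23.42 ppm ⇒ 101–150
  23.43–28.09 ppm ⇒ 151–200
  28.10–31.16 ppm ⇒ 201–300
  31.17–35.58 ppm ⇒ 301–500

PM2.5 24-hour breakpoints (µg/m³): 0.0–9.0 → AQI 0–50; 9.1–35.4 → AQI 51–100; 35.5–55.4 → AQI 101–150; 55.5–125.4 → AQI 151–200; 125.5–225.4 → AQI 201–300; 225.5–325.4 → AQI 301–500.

403

SO₂: 943.5 lies in 889.1–995.5, so I_lo=301, I_hi=500, C_lo=889.1, C_hi=995.5.
(500−301)/(995.5−889.1) × (943.5−889.1) + 301 = 199/106.4 × 54.4 + 301 ≈ 402.74 → 403.
PM10: 436.75 ∈ [410.98, 517.77] ↔ index [201, 300].
201 + (436.75−410.98)·(300−201)/(517.77−410.98) = 201 + 25.77·99/106.79 ≈ 224.89, so AQI = 225.
O₃ 0.2189: bracket 0.2156–0.2338 → index 201–300; slope 99/0.0182, offset 0.0033.
AQI = 201 + 99/0.0182·0.0033 ≈ 218.95 ⇒ 219.
NO₂ 646.24: bracket 607.27–932.20 → index 101–150; slope 49/324.93, offset 38.97.
AQI = 101 + 49/324.93·38.97 ≈ 106.88 ⇒ 107.
CO 35.05: bracket 31.17–35.58 → index 301–500; slope 199/4.41, offset 3.88.
AQI = 301 + 199/4.41·3.88 ≈ 476.08 ⇒ 476.
PM2.5 7.8: bracket 0.0–9.0 → index 0–50; slope 50/9.0, offset 7.8.
AQI = 0 + 50/9.0·7.8 ≈ 43.33 ⇒ 43.
Sub-indices: SO₂→403, PM10→225, O₃→219, NO₂→107, CO→476, PM2.5→43. Ranked high→low: 476, 403, 225, 219, 107, 43. Second-highest sub-index = 403.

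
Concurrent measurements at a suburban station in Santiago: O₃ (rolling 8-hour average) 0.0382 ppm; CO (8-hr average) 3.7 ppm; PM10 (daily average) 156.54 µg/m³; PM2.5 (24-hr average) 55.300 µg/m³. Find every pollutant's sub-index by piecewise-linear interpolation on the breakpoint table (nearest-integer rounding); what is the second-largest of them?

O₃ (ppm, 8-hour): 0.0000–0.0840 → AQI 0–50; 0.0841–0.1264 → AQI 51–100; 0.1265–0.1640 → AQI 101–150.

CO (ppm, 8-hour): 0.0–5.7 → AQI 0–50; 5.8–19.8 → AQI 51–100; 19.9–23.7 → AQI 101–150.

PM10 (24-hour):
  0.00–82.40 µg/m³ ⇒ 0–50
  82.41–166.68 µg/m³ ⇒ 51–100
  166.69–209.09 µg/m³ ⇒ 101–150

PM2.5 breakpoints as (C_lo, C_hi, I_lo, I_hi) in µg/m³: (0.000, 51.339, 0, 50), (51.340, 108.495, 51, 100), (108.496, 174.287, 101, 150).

54

O₃ 0.0382: bracket 0.0000–0.0840 → index 0–50; slope 50/0.0840, offset 0.0382.
AQI = 0 + 50/0.0840·0.0382 ≈ 22.74 ⇒ 23.
CO 3.7: bracket 0.0–5.7 → index 0–50; slope 50/5.7, offset 3.7.
AQI = 0 + 50/5.7·3.7 ≈ 32.46 ⇒ 32.
PM10: 156.54 ∈ [82.41, 166.68] ↔ index [51, 100].
51 + (156.54−82.41)·(100−51)/(166.68−82.41) = 51 + 74.13·49/84.27 ≈ 94.10, so AQI = 94.
PM2.5 55.300: bracket 51.340–108.495 → index 51–100; slope 49/57.155, offset 3.960.
AQI = 51 + 49/57.155·3.960 ≈ 54.39 ⇒ 54.
Sub-indices: O₃→23, CO→32, PM10→94, PM2.5→54. Ranked high→low: 94, 54, 32, 23. Second-highest sub-index = 54.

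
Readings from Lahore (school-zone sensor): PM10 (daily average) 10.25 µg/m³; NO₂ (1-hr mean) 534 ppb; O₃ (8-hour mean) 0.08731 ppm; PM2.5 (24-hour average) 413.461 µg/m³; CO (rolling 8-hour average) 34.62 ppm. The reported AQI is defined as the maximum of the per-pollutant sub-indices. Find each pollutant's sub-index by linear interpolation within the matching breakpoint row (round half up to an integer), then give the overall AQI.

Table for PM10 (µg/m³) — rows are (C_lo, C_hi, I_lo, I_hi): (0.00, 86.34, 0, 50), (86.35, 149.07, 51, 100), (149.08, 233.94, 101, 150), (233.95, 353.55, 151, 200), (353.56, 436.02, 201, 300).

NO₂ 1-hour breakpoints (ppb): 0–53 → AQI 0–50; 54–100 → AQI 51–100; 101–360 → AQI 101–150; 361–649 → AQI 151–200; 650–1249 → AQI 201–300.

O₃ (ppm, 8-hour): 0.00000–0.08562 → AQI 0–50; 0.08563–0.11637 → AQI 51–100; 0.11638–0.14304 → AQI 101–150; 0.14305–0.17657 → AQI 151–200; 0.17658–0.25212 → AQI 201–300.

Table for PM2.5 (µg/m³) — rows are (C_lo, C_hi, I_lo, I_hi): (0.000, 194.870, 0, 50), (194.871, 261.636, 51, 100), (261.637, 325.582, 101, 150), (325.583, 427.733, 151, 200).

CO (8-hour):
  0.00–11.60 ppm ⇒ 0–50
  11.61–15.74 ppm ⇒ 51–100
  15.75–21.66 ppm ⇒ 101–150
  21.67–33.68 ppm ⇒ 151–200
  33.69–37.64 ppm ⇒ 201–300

PM10: row 0.00–86.34 (AQI 0–50). (50−0)·(10.25−0.00)/(86.34−0.00) + 0 = 50·10.25/86.34 + 0 ≈ 5.94 → 6.
NO₂: row 361–649 (AQI 151–200). (200−151)·(534−361)/(649−361) + 151 = 49·173/288 + 151 ≈ 180.43 → 180.
O₃: 0.08731 lies in 0.08563–0.11637, so I_lo=51, I_hi=100, C_lo=0.08563, C_hi=0.11637.
(100−51)/(0.11637−0.08563) × (0.08731−0.08563) + 51 = 49/0.03074 × 0.00168 + 51 ≈ 53.68 → 54.
PM2.5: 413.461 lies in 325.583–427.733, so I_lo=151, I_hi=200, C_lo=325.583, C_hi=427.733.
(200−151)/(427.733−325.583) × (413.461−325.583) + 151 = 49/102.150 × 87.878 + 151 ≈ 193.15 → 193.
CO: 34.62 ∈ [33.69, 37.64] ↔ index [201, 300].
201 + (34.62−33.69)·(300−201)/(37.64−33.69) = 201 + 0.93·99/3.95 ≈ 224.31, so AQI = 224.
Sub-indices: PM10→6, NO₂→180, O₃→54, PM2.5→193, CO→224. Overall AQI = max = 224; dominant pollutant is CO.

224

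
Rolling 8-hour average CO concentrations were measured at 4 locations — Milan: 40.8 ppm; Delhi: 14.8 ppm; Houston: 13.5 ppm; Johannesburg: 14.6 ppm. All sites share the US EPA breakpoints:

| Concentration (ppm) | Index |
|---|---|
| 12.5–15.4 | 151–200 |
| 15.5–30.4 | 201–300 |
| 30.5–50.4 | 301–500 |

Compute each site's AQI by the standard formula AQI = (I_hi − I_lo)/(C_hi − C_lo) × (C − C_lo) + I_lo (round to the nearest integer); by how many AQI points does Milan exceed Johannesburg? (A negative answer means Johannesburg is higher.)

Milan: 40.8 lies in 30.5–50.4, so I_lo=301, I_hi=500, C_lo=30.5, C_hi=50.4.
(500−301)/(50.4−30.5) × (40.8−30.5) + 301 = 199/19.9 × 10.3 + 301 ≈ 404.00 → 404.
Delhi 14.8: bracket 12.5–15.4 → index 151–200; slope 49/2.9, offset 2.3.
AQI = 151 + 49/2.9·2.3 ≈ 189.86 ⇒ 190.
Houston: 13.5 ∈ [12.5, 15.4] ↔ index [151, 200].
151 + (13.5−12.5)·(200−151)/(15.4−12.5) = 151 + 1.0·49/2.9 ≈ 167.90, so AQI = 168.
Johannesburg: row 12.5–15.4 (AQI 151–200). (200−151)·(14.6−12.5)/(15.4−12.5) + 151 = 49·2.1/2.9 + 151 ≈ 186.48 → 186.
AQIs: Milan=404, Delhi=190, Houston=168, Johannesburg=186. Milan (404) − Johannesburg (186) = 218.

218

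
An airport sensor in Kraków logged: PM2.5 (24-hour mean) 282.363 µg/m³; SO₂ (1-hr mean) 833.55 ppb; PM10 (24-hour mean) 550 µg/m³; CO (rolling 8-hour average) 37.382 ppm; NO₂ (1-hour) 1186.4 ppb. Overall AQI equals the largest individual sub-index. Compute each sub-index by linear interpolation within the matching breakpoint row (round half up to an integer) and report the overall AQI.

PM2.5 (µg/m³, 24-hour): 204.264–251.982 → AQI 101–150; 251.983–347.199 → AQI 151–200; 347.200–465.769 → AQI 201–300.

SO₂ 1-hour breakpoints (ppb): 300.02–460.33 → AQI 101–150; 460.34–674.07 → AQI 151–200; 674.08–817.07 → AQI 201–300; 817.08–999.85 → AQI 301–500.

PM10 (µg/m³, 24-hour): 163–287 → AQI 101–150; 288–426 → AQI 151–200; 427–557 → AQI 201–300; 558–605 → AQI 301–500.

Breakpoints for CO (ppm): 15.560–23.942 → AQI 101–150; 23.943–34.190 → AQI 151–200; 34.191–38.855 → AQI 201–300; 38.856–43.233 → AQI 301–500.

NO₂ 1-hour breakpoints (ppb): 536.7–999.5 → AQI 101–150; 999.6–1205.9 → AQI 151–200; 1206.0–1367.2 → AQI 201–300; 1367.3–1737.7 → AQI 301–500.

PM2.5: row 251.983–347.199 (AQI 151–200). (200−151)·(282.363−251.983)/(347.199−251.983) + 151 = 49·30.380/95.216 + 151 ≈ 166.63 → 167.
SO₂ 833.55: bracket 817.08–999.85 → index 301–500; slope 199/182.77, offset 16.47.
AQI = 301 + 199/182.77·16.47 ≈ 318.93 ⇒ 319.
PM10 550: bracket 427–557 → index 201–300; slope 99/130, offset 123.
AQI = 201 + 99/130·123 ≈ 294.67 ⇒ 295.
CO: row 34.191–38.855 (AQI 201–300). (300−201)·(37.382−34.191)/(38.855−34.191) + 201 = 99·3.191/4.664 + 201 ≈ 268.73 → 269.
NO₂: row 999.6–1205.9 (AQI 151–200). (200−151)·(1186.4−999.6)/(1205.9−999.6) + 151 = 49·186.8/206.3 + 151 ≈ 195.37 → 195.
Sub-indices: PM2.5→167, SO₂→319, PM10→295, CO→269, NO₂→195. Overall AQI = max = 319; dominant pollutant is SO₂.

319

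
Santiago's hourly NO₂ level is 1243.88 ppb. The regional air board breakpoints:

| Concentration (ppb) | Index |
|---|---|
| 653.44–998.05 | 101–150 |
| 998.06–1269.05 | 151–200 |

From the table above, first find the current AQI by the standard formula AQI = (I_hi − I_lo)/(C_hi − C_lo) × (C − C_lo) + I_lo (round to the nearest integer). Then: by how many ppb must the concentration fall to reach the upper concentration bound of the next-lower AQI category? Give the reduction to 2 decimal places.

245.83

NO₂: 1243.88 lies in 998.06–1269.05, so I_lo=151, I_hi=200, C_lo=998.06, C_hi=1269.05.
(200−151)/(1269.05−998.06) × (1243.88−998.06) + 151 = 49/270.99 × 245.82 + 151 ≈ 195.45 → 195.
Current AQI 195 is in the Unhealthy range (151–200). The next-lower category tops out at AQI 150, whose upper concentration bound is 998.05 ppb.
Reduction needed = 1243.88 − 998.05 = 245.83 ppb.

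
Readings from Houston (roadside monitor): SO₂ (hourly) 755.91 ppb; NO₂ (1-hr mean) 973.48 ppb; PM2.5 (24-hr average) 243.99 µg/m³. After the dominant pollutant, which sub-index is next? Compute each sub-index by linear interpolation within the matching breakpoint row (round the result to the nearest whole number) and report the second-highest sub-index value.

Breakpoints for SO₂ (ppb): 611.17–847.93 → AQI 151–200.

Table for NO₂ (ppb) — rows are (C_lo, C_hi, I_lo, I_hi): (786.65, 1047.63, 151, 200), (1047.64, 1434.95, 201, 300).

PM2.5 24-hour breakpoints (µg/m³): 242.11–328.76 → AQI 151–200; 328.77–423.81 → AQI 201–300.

SO₂: 755.91 ∈ [611.17, 847.93] ↔ index [151, 200].
151 + (755.91−611.17)·(200−151)/(847.93−611.17) = 151 + 144.74·49/236.76 ≈ 180.96, so AQI = 181.
NO₂: 973.48 lies in 786.65–1047.63, so I_lo=151, I_hi=200, C_lo=786.65, C_hi=1047.63.
(200−151)/(1047.63−786.65) × (973.48−786.65) + 151 = 49/260.98 × 186.83 + 151 ≈ 186.08 → 186.
PM2.5: 243.99 lies in 242.11–328.76, so I_lo=151, I_hi=200, C_lo=242.11, C_hi=328.76.
(200−151)/(328.76−242.11) × (243.99−242.11) + 151 = 49/86.65 × 1.88 + 151 ≈ 152.06 → 152.
Sub-indices: SO₂→181, NO₂→186, PM2.5→152. Ranked high→low: 186, 181, 152. Second-highest sub-index = 181.

181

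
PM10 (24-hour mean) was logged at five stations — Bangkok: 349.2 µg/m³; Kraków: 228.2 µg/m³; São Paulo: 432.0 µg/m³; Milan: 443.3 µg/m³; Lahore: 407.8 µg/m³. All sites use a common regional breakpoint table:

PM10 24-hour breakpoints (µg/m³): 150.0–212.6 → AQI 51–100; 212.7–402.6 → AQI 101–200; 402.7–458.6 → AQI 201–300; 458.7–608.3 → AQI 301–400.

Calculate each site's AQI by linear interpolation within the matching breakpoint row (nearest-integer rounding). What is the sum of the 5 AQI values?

Bangkok: 349.2 lies in 212.7–402.6, so I_lo=101, I_hi=200, C_lo=212.7, C_hi=402.6.
(200−101)/(402.6−212.7) × (349.2−212.7) + 101 = 99/189.9 × 136.5 + 101 ≈ 172.16 → 172.
Kraków: 228.2 lies in 212.7–402.6, so I_lo=101, I_hi=200, C_lo=212.7, C_hi=402.6.
(200−101)/(402.6−212.7) × (228.2−212.7) + 101 = 99/189.9 × 15.5 + 101 ≈ 109.08 → 109.
São Paulo: row 402.7–458.6 (AQI 201–300). (300−201)·(432.0−402.7)/(458.6−402.7) + 201 = 99·29.3/55.9 + 201 ≈ 252.89 → 253.
Milan: 443.3 lies in 402.7–458.6, so I_lo=201, I_hi=300, C_lo=402.7, C_hi=458.6.
(300−201)/(458.6−402.7) × (443.3−402.7) + 201 = 99/55.9 × 40.6 + 201 ≈ 272.90 → 273.
Lahore: row 402.7–458.6 (AQI 201–300). (300−201)·(407.8−402.7)/(458.6−402.7) + 201 = 99·5.1/55.9 + 201 ≈ 210.03 → 210.
AQIs: Bangkok=172, Kraków=109, São Paulo=253, Milan=273, Lahore=210. Sum = 172 + 109 + 253 + 273 + 210 = 1017.

1017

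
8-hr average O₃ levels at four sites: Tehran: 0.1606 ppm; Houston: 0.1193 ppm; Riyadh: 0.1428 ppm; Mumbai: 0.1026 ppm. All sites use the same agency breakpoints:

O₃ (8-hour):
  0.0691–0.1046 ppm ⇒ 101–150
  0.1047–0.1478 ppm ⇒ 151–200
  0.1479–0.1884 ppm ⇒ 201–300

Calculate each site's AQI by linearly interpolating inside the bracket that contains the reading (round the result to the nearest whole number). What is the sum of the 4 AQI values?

Tehran: 0.1606 ∈ [0.1479, 0.1884] ↔ index [201, 300].
201 + (0.1606−0.1479)·(300−201)/(0.1884−0.1479) = 201 + 0.0127·99/0.0405 ≈ 232.04, so AQI = 232.
Houston: row 0.1047–0.1478 (AQI 151–200). (200−151)·(0.1193−0.1047)/(0.1478−0.1047) + 151 = 49·0.0146/0.0431 + 151 ≈ 167.60 → 168.
Riyadh: 0.1428 ∈ [0.1047, 0.1478] ↔ index [151, 200].
151 + (0.1428−0.1047)·(200−151)/(0.1478−0.1047) = 151 + 0.0381·49/0.0431 ≈ 194.32, so AQI = 194.
Mumbai 0.1026: bracket 0.0691–0.1046 → index 101–150; slope 49/0.0355, offset 0.0335.
AQI = 101 + 49/0.0355·0.0335 ≈ 147.24 ⇒ 147.
AQIs: Tehran=232, Houston=168, Riyadh=194, Mumbai=147. Sum = 232 + 168 + 194 + 147 = 741.

741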